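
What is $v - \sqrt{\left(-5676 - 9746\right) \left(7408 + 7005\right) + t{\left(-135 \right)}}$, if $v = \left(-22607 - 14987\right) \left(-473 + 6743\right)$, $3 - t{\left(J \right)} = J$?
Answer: $-235714380 - 2 i \sqrt{55569287} \approx -2.3571 \cdot 10^{8} - 14909.0 i$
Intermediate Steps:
$t{\left(J \right)} = 3 - J$
$v = -235714380$ ($v = \left(-37594\right) 6270 = -235714380$)
$v - \sqrt{\left(-5676 - 9746\right) \left(7408 + 7005\right) + t{\left(-135 \right)}} = -235714380 - \sqrt{\left(-5676 - 9746\right) \left(7408 + 7005\right) + \left(3 - -135\right)} = -235714380 - \sqrt{\left(-15422\right) 14413 + \left(3 + 135\right)} = -235714380 - \sqrt{-222277286 + 138} = -235714380 - \sqrt{-222277148} = -235714380 - 2 i \sqrt{55569287}$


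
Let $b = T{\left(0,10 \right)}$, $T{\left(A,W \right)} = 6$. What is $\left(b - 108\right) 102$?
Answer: $-10404$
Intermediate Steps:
$b = 6$
$\left(b - 108\right) 102 = \left(6 - 108\right) 102 = \left(-102\right) 102 = -10404$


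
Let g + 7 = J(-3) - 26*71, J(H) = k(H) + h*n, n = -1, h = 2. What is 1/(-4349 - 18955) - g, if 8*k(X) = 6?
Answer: 43211441/23304 ≈ 1854.3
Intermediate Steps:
k(X) = ¾ (k(X) = (⅛)*6 = ¾)
J(H) = -5/4 (J(H) = ¾ + 2*(-1) = ¾ - 2 = -5/4)
g = -7417/4 (g = -7 + (-5/4 - 26*71) = -7 + (-5/4 - 1846) = -7 - 7389/4 = -7417/4 ≈ -1854.3)
1/(-4349 - 18955) - g = 1/(-4349 - 18955) - 1*(-7417/4) = 1/(-23304) + 7417/4 = -1/23304 + 7417/4 = 43211441/23304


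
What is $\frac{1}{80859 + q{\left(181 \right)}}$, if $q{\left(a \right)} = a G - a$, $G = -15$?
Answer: $\frac{1}{77963} \approx 1.2827 \cdot 10^{-5}$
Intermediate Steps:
$q{\left(a \right)} = - 16 a$ ($q{\left(a \right)} = a \left(-15\right) - a = - 15 a - a = - 16 a$)
$\frac{1}{80859 + q{\left(181 \right)}} = \frac{1}{80859 - 2896} = \frac{1}{77963}$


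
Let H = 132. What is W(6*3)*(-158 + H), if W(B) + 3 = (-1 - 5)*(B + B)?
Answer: 5694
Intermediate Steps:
W(B) = -3 - 12*B (W(B) = -3 + (-1 - 5)*(B + B) = -3 - 12*B)
W(6*3)*(-158 + H) = (-3 - 72*3)*(-158 + 132) = (-3 - 12*18)*(-26) = (-3 - 216)*(-26) = -219*(-26) = 5694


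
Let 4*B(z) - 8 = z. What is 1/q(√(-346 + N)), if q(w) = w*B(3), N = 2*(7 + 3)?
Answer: -2*I*√326/1793 ≈ -0.02014*I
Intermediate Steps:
N = 20 (N = 2*10 = 20)
B(z) = 2 + z/4
q(w) = 11*w/4 (q(w) = w*(2 + (¼)*3) = w*(2 + ¾) = w*(11/4) = 11*w/4)
1/q(√(-346 + N)) = 1/(11*√(-346 + 20)/4) = 1/(11*√(-326)/4) = 1/(11*(I*√326)/4) = 1/(11*I*√326/4) = -2*I*√326/1793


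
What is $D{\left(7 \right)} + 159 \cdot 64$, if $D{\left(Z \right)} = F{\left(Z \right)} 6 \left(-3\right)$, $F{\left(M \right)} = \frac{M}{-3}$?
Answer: $10218$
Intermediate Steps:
$F{\left(M \right)} = - \frac{M}{3}$ ($F{\left(M \right)} = M \left(- \frac{1}{3}\right) = - \frac{M}{3}$)
$D{\left(Z \right)} = 6 Z$ ($D{\left(Z \right)} = - \frac{Z}{3} \cdot 6 \left(-3\right) = - 2 Z \left(-3\right) = 6 Z$)
$D{\left(7 \right)} + 159 \cdot 64 = 6 \cdot 7 + 159 \cdot 64 = 42 + 10176 = 10218$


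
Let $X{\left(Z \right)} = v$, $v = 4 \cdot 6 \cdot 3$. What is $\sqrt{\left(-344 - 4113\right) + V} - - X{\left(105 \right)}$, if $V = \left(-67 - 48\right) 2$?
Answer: $72 + i \sqrt{4687} \approx 72.0 + 68.462 i$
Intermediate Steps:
$v = 72$ ($v = 24 \cdot 3 = 72$)
$X{\left(Z \right)} = 72$
$V = -230$ ($V = \left(-67 - 48\right) 2 = \left(-115\right) 2 = -230$)
$\sqrt{\left(-344 - 4113\right) + V} - - X{\left(105 \right)} = \sqrt{\left(-344 - 4113\right) - 230} - \left(-1\right) 72 = \sqrt{-4457 - 230} - -72 = \sqrt{-4687} + 72 = i \sqrt{4687} + 72 = 72 + i \sqrt{4687}$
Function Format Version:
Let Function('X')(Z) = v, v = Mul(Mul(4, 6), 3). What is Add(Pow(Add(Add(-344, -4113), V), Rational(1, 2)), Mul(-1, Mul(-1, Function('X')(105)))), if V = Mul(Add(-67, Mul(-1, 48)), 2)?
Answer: Add(72, Mul(I, Pow(4687, Rational(1, 2)))) ≈ Add(72.000, Mul(68.462, I))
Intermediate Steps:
v = 72 (v = Mul(24, 3) = 72)
Function('X')(Z) = 72
V = -230 (V = Mul(Add(-67, -48), 2) = Mul(-115, 2) = -230)
Add(Pow(Add(Add(-344, -4113), V), Rational(1, 2)), Mul(-1, Mul(-1, Function('X')(105)))) = Add(Pow(Add(Add(-344, -4113), -230), Rational(1, 2)), Mul(-1, Mul(-1, 72))) = Add(Pow(Add(-4457, -230), Rational(1, 2)), Mul(-1, -72)) = Add(Pow(-4687, Rational(1, 2)), 72) = Add(Mul(I, Pow(4687, Rational(1, 2))), 72) = Add(72, Mul(I, Pow(4687, Rational(1, 2))))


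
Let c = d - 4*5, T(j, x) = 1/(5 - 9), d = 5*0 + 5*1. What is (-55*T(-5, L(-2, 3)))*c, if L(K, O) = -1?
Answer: -825/4 ≈ -206.25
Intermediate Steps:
d = 5 (d = 0 + 5 = 5)
T(j, x) = -1/4 (T(j, x) = 1/(-4) = -1/4)
c = -15 (c = 5 - 4*5 = 5 - 20 = -15)
(-55*T(-5, L(-2, 3)))*c = -55*(-1/4)*(-15) = (55/4)*(-15) = -825/4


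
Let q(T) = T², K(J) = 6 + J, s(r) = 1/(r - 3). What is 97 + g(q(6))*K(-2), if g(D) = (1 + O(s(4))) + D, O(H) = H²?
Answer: 249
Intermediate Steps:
s(r) = 1/(-3 + r)
g(D) = 2 + D (g(D) = (1 + (1/(-3 + 4))²) + D = (1 + (1/1)²) + D = (1 + 1²) + D = (1 + 1) + D = 2 + D)
97 + g(q(6))*K(-2) = 97 + (2 + 6²)*(6 - 2) = 97 + (2 + 36)*4 = 97 + 38*4 = 97 + 152 = 249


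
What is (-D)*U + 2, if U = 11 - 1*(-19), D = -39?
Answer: 1172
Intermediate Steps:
U = 30 (U = 11 + 19 = 30)
(-D)*U + 2 = -1*(-39)*30 + 2 = 39*30 + 2 = 1170 + 2 = 1172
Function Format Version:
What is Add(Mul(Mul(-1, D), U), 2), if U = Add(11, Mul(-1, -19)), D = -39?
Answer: 1172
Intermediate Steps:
U = 30 (U = Add(11, 19) = 30)
Add(Mul(Mul(-1, D), U), 2) = Add(Mul(Mul(-1, -39), 30), 2) = Add(Mul(39, 30), 2) = Add(1170, 2) = 1172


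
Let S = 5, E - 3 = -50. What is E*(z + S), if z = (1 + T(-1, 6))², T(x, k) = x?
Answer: -235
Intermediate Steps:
E = -47 (E = 3 - 50 = -47)
z = 0 (z = (1 - 1)² = 0² = 0)
E*(z + S) = -47*(0 + 5) = -47*5 = -235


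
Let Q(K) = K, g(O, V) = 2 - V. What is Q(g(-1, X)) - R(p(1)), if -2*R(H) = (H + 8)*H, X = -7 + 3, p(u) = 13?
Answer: 285/2 ≈ 142.50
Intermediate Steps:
X = -4
R(H) = -H*(8 + H)/2 (R(H) = -(H + 8)*H/2 = -(8 + H)*H/2 = -H*(8 + H)/2)
Q(g(-1, X)) - R(p(1)) = (2 - 1*(-4)) - (-1)*13*(8 + 13)/2 = (2 + 4) - (-1)*13*21/2 = 6 - 1*(-273/2) = 6 + 273/2 = 285/2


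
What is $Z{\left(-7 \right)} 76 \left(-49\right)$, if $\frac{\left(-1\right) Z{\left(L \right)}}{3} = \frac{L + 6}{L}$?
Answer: $1596$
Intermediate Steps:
$Z{\left(L \right)} = - \frac{3 \left(6 + L\right)}{L}$ ($Z{\left(L \right)} = - 3 \frac{L + 6}{L} = - 3 \frac{6 + L}{L} = - \frac{3 \left(6 + L\right)}{L}$)
$Z{\left(-7 \right)} 76 \left(-49\right) = \left(-3 - \frac{18}{-7}\right) 76 \left(-49\right) = \left(-3 - - \frac{18}{7}\right) 76 \left(-49\right) = \left(-3 + \frac{18}{7}\right) 76 \left(-49\right) = \left(- \frac{3}{7}\right) 76 \left(-49\right) = \left(- \frac{228}{7}\right) \left(-49\right) = 1596$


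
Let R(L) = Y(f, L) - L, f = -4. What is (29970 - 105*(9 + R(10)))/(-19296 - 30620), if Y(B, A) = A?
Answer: -29025/49916 ≈ -0.58148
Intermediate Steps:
R(L) = 0 (R(L) = L - L = 0)
(29970 - 105*(9 + R(10)))/(-19296 - 30620) = (29970 - 105*(9 + 0))/(-19296 - 30620) = (29970 - 105*9)/(-49916) = (29970 - 945)*(-1/49916) = 29025*(-1/49916) = -29025/49916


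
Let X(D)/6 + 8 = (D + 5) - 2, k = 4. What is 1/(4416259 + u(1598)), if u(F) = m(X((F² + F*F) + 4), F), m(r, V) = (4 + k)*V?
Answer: 1/4429043 ≈ 2.2578e-7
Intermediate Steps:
X(D) = -30 + 6*D (X(D) = -48 + 6*((D + 5) - 2) = -48 + 6*((5 + D) - 2) = -48 + 6*(3 + D) = -48 + (18 + 6*D) = -30 + 6*D)
m(r, V) = 8*V (m(r, V) = (4 + 4)*V = 8*V)
u(F) = 8*F
1/(4416259 + u(1598)) = 1/(4416259 + 8*1598) = 1/(4416259 + 12784) = 1/4429043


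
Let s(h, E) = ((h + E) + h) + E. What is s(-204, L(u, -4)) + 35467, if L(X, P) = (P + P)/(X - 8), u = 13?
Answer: 175279/5 ≈ 35056.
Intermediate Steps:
L(X, P) = 2*P/(-8 + X) (L(X, P) = (2*P)/(-8 + X) = 2*P/(-8 + X))
s(h, E) = 2*E + 2*h (s(h, E) = ((E + h) + h) + E = (E + 2*h) + E = 2*E + 2*h)
s(-204, L(u, -4)) + 35467 = (2*(2*(-4)/(-8 + 13)) + 2*(-204)) + 35467 = (2*(2*(-4)/5) - 408) + 35467 = (2*(2*(-4)*(⅕)) - 408) + 35467 = (2*(-8/5) - 408) + 35467 = (-16/5 - 408) + 35467 = -2056/5 + 35467 = 175279/5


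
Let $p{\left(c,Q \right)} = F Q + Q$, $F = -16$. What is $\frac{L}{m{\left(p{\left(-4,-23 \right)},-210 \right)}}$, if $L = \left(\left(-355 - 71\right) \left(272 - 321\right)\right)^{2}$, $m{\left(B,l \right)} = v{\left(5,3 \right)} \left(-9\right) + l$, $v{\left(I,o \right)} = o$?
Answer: $- \frac{145241292}{79} \approx -1.8385 \cdot 10^{6}$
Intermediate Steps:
$p{\left(c,Q \right)} = - 15 Q$ ($p{\left(c,Q \right)} = - 16 Q + Q = - 15 Q$)
$m{\left(B,l \right)} = -27 + l$ ($m{\left(B,l \right)} = 3 \left(-9\right) + l = -27 + l$)
$L = 435723876$ ($L = \left(\left(-426\right) \left(-49\right)\right)^{2} = 20874^{2} = 435723876$)
$\frac{L}{m{\left(p{\left(-4,-23 \right)},-210 \right)}} = \frac{435723876}{-27 - 210} = \frac{435723876}{-237} = 435723876 \left(- \frac{1}{237}\right) = - \frac{145241292}{79}$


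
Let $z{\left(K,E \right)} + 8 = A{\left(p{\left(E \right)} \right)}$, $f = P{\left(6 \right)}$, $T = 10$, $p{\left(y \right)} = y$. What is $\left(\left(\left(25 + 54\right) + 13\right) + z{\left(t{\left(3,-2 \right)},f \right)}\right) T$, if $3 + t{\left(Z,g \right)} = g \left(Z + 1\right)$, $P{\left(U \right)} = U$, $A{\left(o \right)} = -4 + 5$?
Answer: $850$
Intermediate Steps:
$A{\left(o \right)} = 1$
$t{\left(Z,g \right)} = -3 + g \left(1 + Z\right)$ ($t{\left(Z,g \right)} = -3 + g \left(Z + 1\right) = -3 + g \left(1 + Z\right)$)
$f = 6$
$z{\left(K,E \right)} = -7$ ($z{\left(K,E \right)} = -8 + 1 = -7$)
$\left(\left(\left(25 + 54\right) + 13\right) + z{\left(t{\left(3,-2 \right)},f \right)}\right) T = \left(\left(\left(25 + 54\right) + 13\right) - 7\right) 10 = \left(\left(79 + 13\right) - 7\right) 10 = \left(92 - 7\right) 10 = 85 \cdot 10 = 850$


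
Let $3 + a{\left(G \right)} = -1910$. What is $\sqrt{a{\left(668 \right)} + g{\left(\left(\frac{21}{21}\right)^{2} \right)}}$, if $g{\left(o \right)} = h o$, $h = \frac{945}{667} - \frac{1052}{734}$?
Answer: $\frac{2 i \sqrt{28657777715994}}{244789} \approx 43.738 i$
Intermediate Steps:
$a{\left(G \right)} = -1913$ ($a{\left(G \right)} = -3 - 1910 = -1913$)
$h = - \frac{4027}{244789}$ ($h = 945 \cdot \frac{1}{667} - \frac{526}{367} = \frac{945}{667} - \frac{526}{367} = - \frac{4027}{244789} \approx -0.016451$)
$g{\left(o \right)} = - \frac{4027 o}{244789}$
$\sqrt{a{\left(668 \right)} + g{\left(\left(\frac{21}{21}\right)^{2} \right)}} = \sqrt{-1913 - \frac{4027 \left(\frac{21}{21}\right)^{2}}{244789}} = \sqrt{-1913 - \frac{4027 \left(21 \cdot \frac{1}{21}\right)^{2}}{244789}} = \sqrt{-1913 - \frac{4027 \cdot 1^{2}}{244789}} = \sqrt{-1913 - \frac{4027}{244789}} = \sqrt{- \frac{468285384}{244789}} = \frac{2 i \sqrt{28657777715994}}{244789}$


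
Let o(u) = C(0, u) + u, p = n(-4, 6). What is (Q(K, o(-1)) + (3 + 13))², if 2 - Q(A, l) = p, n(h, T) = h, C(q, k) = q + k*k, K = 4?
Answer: 484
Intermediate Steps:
C(q, k) = q + k²
p = -4
o(u) = u + u² (o(u) = (0 + u²) + u = u² + u = u + u²)
Q(A, l) = 6 (Q(A, l) = 2 - 1*(-4) = 2 + 4 = 6)
(Q(K, o(-1)) + (3 + 13))² = (6 + (3 + 13))² = (6 + 16)² = 22² = 484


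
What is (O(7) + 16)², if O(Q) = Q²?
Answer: 4225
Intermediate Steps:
(O(7) + 16)² = (7² + 16)² = (49 + 16)² = 65² = 4225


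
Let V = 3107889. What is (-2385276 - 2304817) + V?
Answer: -1582204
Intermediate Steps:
(-2385276 - 2304817) + V = (-2385276 - 2304817) + 3107889 = -4690093 + 3107889 = -1582204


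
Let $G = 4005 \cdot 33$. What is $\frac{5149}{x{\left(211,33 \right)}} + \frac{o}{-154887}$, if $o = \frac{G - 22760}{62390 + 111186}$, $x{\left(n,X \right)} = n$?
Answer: $\frac{138429121696433}{5672664507432} \approx 24.403$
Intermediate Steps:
$G = 132165$
$o = \frac{109405}{173576}$ ($o = \frac{132165 - 22760}{62390 + 111186} = \frac{109405}{173576} \approx 0.6303$)
$\frac{5149}{x{\left(211,33 \right)}} + \frac{o}{-154887} = \frac{5149}{211} + \frac{109405}{173576 \left(-154887\right)} = 5149 \cdot \frac{1}{211} + \frac{109405}{173576} \left(- \frac{1}{154887}\right) = \frac{5149}{211} - \frac{109405}{26884665912} = \frac{138429121696433}{5672664507432}$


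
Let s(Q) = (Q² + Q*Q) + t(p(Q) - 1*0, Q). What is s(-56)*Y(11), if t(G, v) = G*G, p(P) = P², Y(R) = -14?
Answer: -137770752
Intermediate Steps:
t(G, v) = G²
s(Q) = Q⁴ + 2*Q² (s(Q) = (Q² + Q*Q) + (Q² - 1*0)² = (Q² + Q²) + (Q² + 0)² = 2*Q² + (Q²)² = 2*Q² + Q⁴ = Q⁴ + 2*Q²)
s(-56)*Y(11) = ((-56)²*(2 + (-56)²))*(-14) = (3136*(2 + 3136))*(-14) = (3136*3138)*(-14) = 9840768*(-14) = -137770752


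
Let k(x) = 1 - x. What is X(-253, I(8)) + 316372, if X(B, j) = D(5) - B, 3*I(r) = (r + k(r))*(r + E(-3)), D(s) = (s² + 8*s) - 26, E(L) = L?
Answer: 316664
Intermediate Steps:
D(s) = -26 + s² + 8*s
I(r) = -1 + r/3 (I(r) = ((r + (1 - r))*(r - 3))/3 = (1*(-3 + r))/3 = (-3 + r)/3 = -1 + r/3)
X(B, j) = 39 - B (X(B, j) = (-26 + 5² + 8*5) - B = (-26 + 25 + 40) - B = 39 - B)
X(-253, I(8)) + 316372 = (39 - 1*(-253)) + 316372 = (39 + 253) + 316372 = 292 + 316372 = 316664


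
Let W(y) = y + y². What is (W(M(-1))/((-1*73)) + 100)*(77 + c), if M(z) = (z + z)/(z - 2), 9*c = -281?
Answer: 27064280/5913 ≈ 4577.1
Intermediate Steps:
c = -281/9 (c = (⅑)*(-281) = -281/9 ≈ -31.222)
M(z) = 2*z/(-2 + z) (M(z) = (2*z)/(-2 + z) = 2*z/(-2 + z))
(W(M(-1))/((-1*73)) + 100)*(77 + c) = (((2*(-1)/(-2 - 1))*(1 + 2*(-1)/(-2 - 1)))/((-1*73)) + 100)*(77 - 281/9) = (((2*(-1)/(-3))*(1 + 2*(-1)/(-3)))/(-73) + 100)*(412/9) = (((2*(-1)*(-⅓))*(1 + 2*(-1)*(-⅓)))*(-1/73) + 100)*(412/9) = ((2*(1 + ⅔)/3)*(-1/73) + 100)*(412/9) = (((⅔)*(5/3))*(-1/73) + 100)*(412/9) = ((10/9)*(-1/73) + 100)*(412/9) = (-10/657 + 100)*(412/9) = (65690/657)*(412/9) = 27064280/5913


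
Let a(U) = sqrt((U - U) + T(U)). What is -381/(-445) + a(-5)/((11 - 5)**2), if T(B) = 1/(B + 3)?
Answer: 381/445 + I*sqrt(2)/72 ≈ 0.85618 + 0.019642*I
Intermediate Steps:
T(B) = 1/(3 + B)
a(U) = sqrt(1/(3 + U)) (a(U) = sqrt((U - U) + 1/(3 + U)) = sqrt(0 + 1/(3 + U)) = sqrt(1/(3 + U)))
-381/(-445) + a(-5)/((11 - 5)**2) = -381/(-445) + sqrt(1/(3 - 5))/((11 - 5)**2) = -381*(-1/445) + sqrt(1/(-2))/(6**2) = 381/445 + sqrt(-1/2)/36 = 381/445 + (I*sqrt(2)/2)*(1/36) = 381/445 + I*sqrt(2)/72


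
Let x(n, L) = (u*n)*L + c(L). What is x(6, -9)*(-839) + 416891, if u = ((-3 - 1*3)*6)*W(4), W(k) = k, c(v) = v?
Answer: -6099622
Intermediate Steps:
u = -144 (u = ((-3 - 1*3)*6)*4 = ((-3 - 3)*6)*4 = -6*6*4 = -36*4 = -144)
x(n, L) = L - 144*L*n (x(n, L) = (-144*n)*L + L = -144*L*n + L = L - 144*L*n)
x(6, -9)*(-839) + 416891 = -9*(1 - 144*6)*(-839) + 416891 = -9*(1 - 864)*(-839) + 416891 = -9*(-863)*(-839) + 416891 = 7767*(-839) + 416891 = -6516513 + 416891 = -6099622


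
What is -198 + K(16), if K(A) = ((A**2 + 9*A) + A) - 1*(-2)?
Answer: 220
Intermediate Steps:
K(A) = 2 + A**2 + 10*A (K(A) = (A**2 + 10*A) + 2 = 2 + A**2 + 10*A)
-198 + K(16) = -198 + (2 + 16**2 + 10*16) = -198 + (2 + 256 + 160) = -198 + 418 = 220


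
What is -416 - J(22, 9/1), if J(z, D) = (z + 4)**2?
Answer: -1092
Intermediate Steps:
J(z, D) = (4 + z)**2
-416 - J(22, 9/1) = -416 - (4 + 22)**2 = -416 - 1*26**2 = -416 - 1*676 = -416 - 676 = -1092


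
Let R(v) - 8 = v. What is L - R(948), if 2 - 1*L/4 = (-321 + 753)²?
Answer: -747444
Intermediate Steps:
R(v) = 8 + v
L = -746488 (L = 8 - 4*(-321 + 753)² = 8 - 4*432² = 8 - 4*186624 = 8 - 746496 = -746488)
L - R(948) = -746488 - (8 + 948) = -746488 - 1*956 = -746488 - 956 = -747444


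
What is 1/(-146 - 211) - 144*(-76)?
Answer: 3907007/357 ≈ 10944.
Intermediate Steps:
1/(-146 - 211) - 144*(-76) = 1/(-357) + 10944 = -1/357 + 10944 = 3907007/357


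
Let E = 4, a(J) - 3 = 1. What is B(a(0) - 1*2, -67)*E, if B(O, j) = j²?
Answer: 17956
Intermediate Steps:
a(J) = 4 (a(J) = 3 + 1 = 4)
B(a(0) - 1*2, -67)*E = (-67)²*4 = 4489*4 = 17956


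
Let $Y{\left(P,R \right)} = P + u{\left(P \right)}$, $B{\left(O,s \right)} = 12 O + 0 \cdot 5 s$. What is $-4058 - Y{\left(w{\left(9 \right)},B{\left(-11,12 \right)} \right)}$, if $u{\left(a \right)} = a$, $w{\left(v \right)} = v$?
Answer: $-4076$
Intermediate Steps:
$B{\left(O,s \right)} = 12 O$ ($B{\left(O,s \right)} = 12 O + 0 s = 12 O + 0 = 12 O$)
$Y{\left(P,R \right)} = 2 P$ ($Y{\left(P,R \right)} = P + P = 2 P$)
$-4058 - Y{\left(w{\left(9 \right)},B{\left(-11,12 \right)} \right)} = -4058 - 2 \cdot 9 = -4058 - 18 = -4076$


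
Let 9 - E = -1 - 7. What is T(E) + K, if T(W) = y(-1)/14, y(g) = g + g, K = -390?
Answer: -2731/7 ≈ -390.14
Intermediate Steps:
E = 17 (E = 9 - (-1 - 7) = 9 - 1*(-8) = 9 + 8 = 17)
y(g) = 2*g
T(W) = -1/7 (T(W) = (2*(-1))/14 = -2*1/14 = -1/7)
T(E) + K = -1/7 - 390 = -2731/7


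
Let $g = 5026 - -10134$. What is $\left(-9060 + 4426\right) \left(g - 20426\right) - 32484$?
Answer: $24370160$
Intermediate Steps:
$g = 15160$ ($g = 5026 + 10134 = 15160$)
$\left(-9060 + 4426\right) \left(g - 20426\right) - 32484 = \left(-9060 + 4426\right) \left(15160 - 20426\right) - 32484 = \left(-4634\right) \left(-5266\right) - 32484 = 24402644 - 32484 = 24370160$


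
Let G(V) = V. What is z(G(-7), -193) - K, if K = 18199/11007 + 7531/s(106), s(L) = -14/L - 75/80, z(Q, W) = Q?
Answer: 70207482080/9983349 ≈ 7032.5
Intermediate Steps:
s(L) = -15/16 - 14/L (s(L) = -14/L - 75*1/80 = -14/L - 15/16 = -15/16 - 14/L)
K = -70277365523/9983349 (K = 18199/11007 + 7531/(-15/16 - 14/106) = 18199*(1/11007) + 7531/(-15/16 - 14*1/106) = 18199/11007 + 7531/(-15/16 - 7/53) = 18199/11007 + 7531/(-907/848) = 18199/11007 + 7531*(-848/907) = 18199/11007 - 6386288/907 = -70277365523/9983349 ≈ -7039.5)
z(G(-7), -193) - K = -7 - 1*(-70277365523/9983349) = -7 + 70277365523/9983349 = 70207482080/9983349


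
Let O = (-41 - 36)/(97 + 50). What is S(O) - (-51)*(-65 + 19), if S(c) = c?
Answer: -49277/21 ≈ -2346.5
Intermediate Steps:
O = -11/21 (O = -77/147 = -77*1/147 = -11/21 ≈ -0.52381)
S(O) - (-51)*(-65 + 19) = -11/21 - (-51)*(-65 + 19) = -11/21 - (-51)*(-46) = -11/21 - 1*2346 = -11/21 - 2346 = -49277/21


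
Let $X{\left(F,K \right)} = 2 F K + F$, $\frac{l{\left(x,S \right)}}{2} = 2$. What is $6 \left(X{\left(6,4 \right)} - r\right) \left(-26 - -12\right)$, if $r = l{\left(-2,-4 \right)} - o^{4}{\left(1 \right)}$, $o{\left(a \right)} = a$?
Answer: $-4284$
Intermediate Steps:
$l{\left(x,S \right)} = 4$ ($l{\left(x,S \right)} = 2 \cdot 2 = 4$)
$X{\left(F,K \right)} = F + 2 F K$ ($X{\left(F,K \right)} = 2 F K + F = F + 2 F K$)
$r = 3$ ($r = 4 - 1^{4} = 4 - 1 = 3$)
$6 \left(X{\left(6,4 \right)} - r\right) \left(-26 - -12\right) = 6 \left(6 \left(1 + 2 \cdot 4\right) - 3\right) \left(-26 - -12\right) = 6 \left(6 \left(1 + 8\right) - 3\right) \left(-26 + 12\right) = 6 \left(6 \cdot 9 - 3\right) \left(-14\right) = 6 \left(54 - 3\right) \left(-14\right) = 6 \cdot 51 \left(-14\right) = 306 \left(-14\right) = -4284$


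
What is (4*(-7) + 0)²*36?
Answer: 28224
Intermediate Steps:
(4*(-7) + 0)²*36 = (-28 + 0)²*36 = (-28)²*36 = 784*36 = 28224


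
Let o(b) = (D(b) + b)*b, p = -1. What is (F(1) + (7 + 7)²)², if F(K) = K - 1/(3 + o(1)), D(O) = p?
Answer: 348100/9 ≈ 38678.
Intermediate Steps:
D(O) = -1
o(b) = b*(-1 + b) (o(b) = (-1 + b)*b = b*(-1 + b))
F(K) = -⅓ + K (F(K) = K - 1/(3 + 1*(-1 + 1)) = K - 1/(3 + 1*0) = K - 1/(3 + 0) = K - 1/3 = K - 1*⅓ = K - ⅓ = -⅓ + K)
(F(1) + (7 + 7)²)² = ((-⅓ + 1) + (7 + 7)²)² = (⅔ + 14²)² = (⅔ + 196)² = (590/3)² = 348100/9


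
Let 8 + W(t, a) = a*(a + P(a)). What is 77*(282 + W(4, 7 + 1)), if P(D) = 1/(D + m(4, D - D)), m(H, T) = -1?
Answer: 26114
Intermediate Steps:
P(D) = 1/(-1 + D) (P(D) = 1/(D - 1) = 1/(-1 + D))
W(t, a) = -8 + a*(a + 1/(-1 + a))
77*(282 + W(4, 7 + 1)) = 77*(282 + ((7 + 1) + (-1 + (7 + 1))*(-8 + (7 + 1)**2))/(-1 + (7 + 1))) = 77*(282 + (8 + (-1 + 8)*(-8 + 8**2))/(-1 + 8)) = 77*(282 + (8 + 7*(-8 + 64))/7) = 77*(282 + (8 + 7*56)/7) = 77*(282 + (8 + 392)/7) = 77*(282 + (1/7)*400) = 77*(282 + 400/7) = 77*(2374/7) = 26114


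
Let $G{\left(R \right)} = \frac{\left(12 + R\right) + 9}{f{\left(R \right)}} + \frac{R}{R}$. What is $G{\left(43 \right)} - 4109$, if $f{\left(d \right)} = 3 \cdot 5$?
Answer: $- \frac{61556}{15} \approx -4103.7$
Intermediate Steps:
$f{\left(d \right)} = 15$
$G{\left(R \right)} = \frac{12}{5} + \frac{R}{15}$ ($G{\left(R \right)} = \frac{\left(12 + R\right) + 9}{15} + \frac{R}{R} = \left(21 + R\right) \frac{1}{15} + 1 = \left(\frac{7}{5} + \frac{R}{15}\right) + 1 = \frac{12}{5} + \frac{R}{15}$)
$G{\left(43 \right)} - 4109 = \left(\frac{12}{5} + \frac{1}{15} \cdot 43\right) - 4109 = \left(\frac{12}{5} + \frac{43}{15}\right) - 4109 = \frac{79}{15} - 4109 = - \frac{61556}{15}$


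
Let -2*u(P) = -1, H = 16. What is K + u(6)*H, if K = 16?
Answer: 24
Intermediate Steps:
u(P) = 1/2 (u(P) = -1/2*(-1) = 1/2)
K + u(6)*H = 16 + (1/2)*16 = 16 + 8 = 24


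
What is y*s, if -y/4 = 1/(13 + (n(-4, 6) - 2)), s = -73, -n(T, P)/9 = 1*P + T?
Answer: -292/7 ≈ -41.714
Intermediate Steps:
n(T, P) = -9*P - 9*T (n(T, P) = -9*(1*P + T) = -9*(P + T) = -9*P - 9*T)
y = 4/7 (y = -4/(13 + ((-9*6 - 9*(-4)) - 2)) = -4/(13 + ((-54 + 36) - 2)) = -4/(13 + (-18 - 2)) = -4/(13 - 20) = -4/(-7) = -4*(-1/7) = 4/7 ≈ 0.57143)
y*s = (4/7)*(-73) = -292/7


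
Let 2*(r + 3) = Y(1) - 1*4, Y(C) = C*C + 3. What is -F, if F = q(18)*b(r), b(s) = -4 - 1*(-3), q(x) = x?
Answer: 18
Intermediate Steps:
Y(C) = 3 + C² (Y(C) = C² + 3 = 3 + C²)
r = -3 (r = -3 + ((3 + 1²) - 1*4)/2 = -3 + ((3 + 1) - 4)/2 = -3 + (4 - 4)/2 = -3 + (½)*0 = -3 + 0 = -3)
b(s) = -1 (b(s) = -4 + 3 = -1)
F = -18 (F = 18*(-1) = -18)
-F = -1*(-18) = 18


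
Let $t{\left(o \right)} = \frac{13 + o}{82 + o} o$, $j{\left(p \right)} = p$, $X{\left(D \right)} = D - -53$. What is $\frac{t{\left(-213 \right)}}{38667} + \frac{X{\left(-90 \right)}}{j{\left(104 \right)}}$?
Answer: $- \frac{63949783}{175599736} \approx -0.36418$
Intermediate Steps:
$X{\left(D \right)} = 53 + D$ ($X{\left(D \right)} = D + 53 = 53 + D$)
$t{\left(o \right)} = \frac{o \left(13 + o\right)}{82 + o}$ ($t{\left(o \right)} = \frac{13 + o}{82 + o} o = \frac{o \left(13 + o\right)}{82 + o}$)
$\frac{t{\left(-213 \right)}}{38667} + \frac{X{\left(-90 \right)}}{j{\left(104 \right)}} = \frac{\left(-213\right) \frac{1}{82 - 213} \left(13 - 213\right)}{38667} + \frac{53 - 90}{104} = \left(-213\right) \frac{1}{-131} \left(-200\right) \frac{1}{38667} - \frac{37}{104} = \left(-213\right) \left(- \frac{1}{131}\right) \left(-200\right) \frac{1}{38667} - \frac{37}{104} = \left(- \frac{42600}{131}\right) \frac{1}{38667} - \frac{37}{104} = - \frac{14200}{1688459} - \frac{37}{104} = - \frac{63949783}{175599736}$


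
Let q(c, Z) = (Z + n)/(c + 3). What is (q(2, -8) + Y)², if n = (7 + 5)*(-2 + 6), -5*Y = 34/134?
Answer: 7091569/112225 ≈ 63.191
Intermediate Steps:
Y = -17/335 (Y = -34/(5*134) = -⅕*17/67 = -17/335 ≈ -0.050746)
n = 48 (n = 12*4 = 48)
q(c, Z) = (48 + Z)/(3 + c) (q(c, Z) = (Z + 48)/(c + 3) = (48 + Z)/(3 + c))
(q(2, -8) + Y)² = ((48 - 8)/(3 + 2) - 17/335)² = (40/5 - 17/335)² = ((⅕)*40 - 17/335)² = (8 - 17/335)² = (2663/335)² = 7091569/112225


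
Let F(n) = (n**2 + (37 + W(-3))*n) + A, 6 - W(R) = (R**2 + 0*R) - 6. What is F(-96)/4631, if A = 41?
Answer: 5417/4631 ≈ 1.1697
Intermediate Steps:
W(R) = 12 - R**2 (W(R) = 6 - ((R**2 + 0*R) - 6) = 6 - ((R**2 + 0) - 6) = 6 - (R**2 - 6) = 6 - (-6 + R**2) = 6 + (6 - R**2) = 12 - R**2)
F(n) = 41 + n**2 + 40*n (F(n) = (n**2 + (37 + (12 - 1*(-3)**2))*n) + 41 = (n**2 + (37 + (12 - 1*9))*n) + 41 = (n**2 + (37 + (12 - 9))*n) + 41 = (n**2 + (37 + 3)*n) + 41 = (n**2 + 40*n) + 41 = 41 + n**2 + 40*n)
F(-96)/4631 = (41 + (-96)**2 + 40*(-96))/4631 = (41 + 9216 - 3840)*(1/4631) = 5417*(1/4631) = 5417/4631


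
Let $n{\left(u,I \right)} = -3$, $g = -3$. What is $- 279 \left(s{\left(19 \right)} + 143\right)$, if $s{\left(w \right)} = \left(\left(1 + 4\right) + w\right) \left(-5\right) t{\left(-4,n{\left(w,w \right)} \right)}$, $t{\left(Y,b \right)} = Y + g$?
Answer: $-274257$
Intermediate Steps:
$t{\left(Y,b \right)} = -3 + Y$ ($t{\left(Y,b \right)} = Y - 3 = -3 + Y$)
$s{\left(w \right)} = 175 + 35 w$ ($s{\left(w \right)} = \left(\left(1 + 4\right) + w\right) \left(-5\right) \left(-3 - 4\right) = \left(5 + w\right) \left(-5\right) \left(-7\right) = \left(-25 - 5 w\right) \left(-7\right) = 175 + 35 w$)
$- 279 \left(s{\left(19 \right)} + 143\right) = - 279 \left(\left(175 + 35 \cdot 19\right) + 143\right) = - 279 \left(\left(175 + 665\right) + 143\right) = - 279 \left(840 + 143\right) = \left(-279\right) 983 = -274257$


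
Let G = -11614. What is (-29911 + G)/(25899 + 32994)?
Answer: -41525/58893 ≈ -0.70509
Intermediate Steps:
(-29911 + G)/(25899 + 32994) = (-29911 - 11614)/(25899 + 32994) = -41525/58893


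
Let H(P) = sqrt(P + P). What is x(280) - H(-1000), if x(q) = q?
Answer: 280 - 20*I*sqrt(5) ≈ 280.0 - 44.721*I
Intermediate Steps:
H(P) = sqrt(2)*sqrt(P) (H(P) = sqrt(2*P) = sqrt(2)*sqrt(P))
x(280) - H(-1000) = 280 - sqrt(2)*sqrt(-1000) = 280 - sqrt(2)*10*I*sqrt(10) = 280 - 20*I*sqrt(5)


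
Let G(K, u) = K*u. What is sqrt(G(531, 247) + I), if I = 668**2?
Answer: sqrt(577381) ≈ 759.86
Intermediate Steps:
I = 446224
sqrt(G(531, 247) + I) = sqrt(531*247 + 446224) = sqrt(131157 + 446224) = sqrt(577381)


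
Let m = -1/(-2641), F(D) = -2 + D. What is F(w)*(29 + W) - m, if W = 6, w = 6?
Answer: 369739/2641 ≈ 140.00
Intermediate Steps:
m = 1/2641 (m = -1*(-1/2641) = 1/2641 ≈ 0.00037864)
F(w)*(29 + W) - m = (-2 + 6)*(29 + 6) - 1*1/2641 = 4*35 - 1/2641 = 140 - 1/2641 = 369739/2641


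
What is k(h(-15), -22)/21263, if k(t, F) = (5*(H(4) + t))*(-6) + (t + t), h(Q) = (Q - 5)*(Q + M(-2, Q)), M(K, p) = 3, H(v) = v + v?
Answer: -6960/21263 ≈ -0.32733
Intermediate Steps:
H(v) = 2*v
h(Q) = (-5 + Q)*(3 + Q) (h(Q) = (Q - 5)*(Q + 3) = (-5 + Q)*(3 + Q))
k(t, F) = -240 - 28*t (k(t, F) = (5*(2*4 + t))*(-6) + (t + t) = (5*(8 + t))*(-6) + 2*t = (40 + 5*t)*(-6) + 2*t = (-240 - 30*t) + 2*t = -240 - 28*t)
k(h(-15), -22)/21263 = (-240 - 28*(-15 + (-15)² - 2*(-15)))/21263 = (-240 - 28*(-15 + 225 + 30))*(1/21263) = (-240 - 28*240)*(1/21263) = (-240 - 6720)*(1/21263) = -6960*1/21263 = -6960/21263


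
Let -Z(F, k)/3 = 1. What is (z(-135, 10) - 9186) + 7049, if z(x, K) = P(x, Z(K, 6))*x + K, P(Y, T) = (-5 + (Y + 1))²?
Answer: -2610462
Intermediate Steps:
Z(F, k) = -3 (Z(F, k) = -3*1 = -3)
P(Y, T) = (-4 + Y)² (P(Y, T) = (-5 + (1 + Y))² = (-4 + Y)²)
z(x, K) = K + x*(-4 + x)² (z(x, K) = (-4 + x)²*x + K = x*(-4 + x)² + K = K + x*(-4 + x)²)
(z(-135, 10) - 9186) + 7049 = ((10 - 135*(-4 - 135)²) - 9186) + 7049 = ((10 - 135*(-139)²) - 9186) + 7049 = ((10 - 135*19321) - 9186) + 7049 = ((10 - 2608335) - 9186) + 7049 = (-2608325 - 9186) + 7049 = -2617511 + 7049 = -2610462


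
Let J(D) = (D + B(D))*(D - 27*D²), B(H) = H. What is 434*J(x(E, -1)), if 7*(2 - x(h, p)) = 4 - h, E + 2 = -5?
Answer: -82584/49 ≈ -1685.4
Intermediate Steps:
E = -7 (E = -2 - 5 = -7)
x(h, p) = 10/7 + h/7 (x(h, p) = 2 - (4 - h)/7 = 2 + (-4/7 + h/7) = 10/7 + h/7)
J(D) = 2*D*(D - 27*D²) (J(D) = (D + D)*(D - 27*D²) = (2*D)*(D - 27*D²) = 2*D*(D - 27*D²))
434*J(x(E, -1)) = 434*((10/7 + (⅐)*(-7))²*(2 - 54*(10/7 + (⅐)*(-7)))) = 434*((10/7 - 1)²*(2 - 54*(10/7 - 1))) = 434*((3/7)²*(2 - 54*3/7)) = 434*(9*(2 - 162/7)/49) = 434*((9/49)*(-148/7)) = 434*(-1332/343) = -82584/49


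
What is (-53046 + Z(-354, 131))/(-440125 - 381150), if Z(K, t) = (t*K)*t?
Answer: 1225608/164255 ≈ 7.4616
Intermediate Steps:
Z(K, t) = K*t² (Z(K, t) = (K*t)*t = K*t²)
(-53046 + Z(-354, 131))/(-440125 - 381150) = (-53046 - 354*131²)/(-440125 - 381150) = (-53046 - 354*17161)/(-821275) = (-53046 - 6074994)*(-1/821275) = -6128040*(-1/821275) = 1225608/164255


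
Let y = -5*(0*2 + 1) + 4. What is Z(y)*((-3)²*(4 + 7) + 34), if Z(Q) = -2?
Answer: -266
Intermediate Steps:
y = -1 (y = -5*(0 + 1) + 4 = -5*1 + 4 = -5 + 4 = -1)
Z(y)*((-3)²*(4 + 7) + 34) = -2*((-3)²*(4 + 7) + 34) = -2*(9*11 + 34) = -2*(99 + 34) = -2*133 = -266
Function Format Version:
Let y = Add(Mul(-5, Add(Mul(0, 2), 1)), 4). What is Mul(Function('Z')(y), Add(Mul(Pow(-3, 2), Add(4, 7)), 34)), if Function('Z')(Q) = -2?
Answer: -266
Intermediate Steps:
y = -1 (y = Add(Mul(-5, Add(0, 1)), 4) = Add(Mul(-5, 1), 4) = Add(-5, 4) = -1)
Mul(Function('Z')(y), Add(Mul(Pow(-3, 2), Add(4, 7)), 34)) = Mul(-2, Add(Mul(Pow(-3, 2), Add(4, 7)), 34)) = Mul(-2, Add(Mul(9, 11), 34)) = Mul(-2, Add(99, 34)) = Mul(-2, 133) = -266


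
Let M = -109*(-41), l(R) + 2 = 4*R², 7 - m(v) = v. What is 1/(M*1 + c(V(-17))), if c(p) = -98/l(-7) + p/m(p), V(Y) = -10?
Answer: 1649/7367578 ≈ 0.00022382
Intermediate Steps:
m(v) = 7 - v
l(R) = -2 + 4*R²
M = 4469
c(p) = -49/97 + p/(7 - p) (c(p) = -98/(-2 + 4*(-7)²) + p/(7 - p) = -98/(-2 + 4*49) + p/(7 - p) = -98/(-2 + 196) + p/(7 - p) = -98/194 + p/(7 - p) = -98*1/194 + p/(7 - p) = -49/97 + p/(7 - p))
1/(M*1 + c(V(-17))) = 1/(4469*1 + (343 - 146*(-10))/(97*(-7 - 10))) = 1/(4469 + (1/97)*(343 + 1460)/(-17)) = 1/(4469 + (1/97)*(-1/17)*1803) = 1/(4469 - 1803/1649) = 1/(7367578/1649) = 1649/7367578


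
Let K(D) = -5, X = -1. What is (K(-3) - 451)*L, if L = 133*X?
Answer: 60648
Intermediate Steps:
L = -133 (L = 133*(-1) = -133)
(K(-3) - 451)*L = (-5 - 451)*(-133) = -456*(-133) = 60648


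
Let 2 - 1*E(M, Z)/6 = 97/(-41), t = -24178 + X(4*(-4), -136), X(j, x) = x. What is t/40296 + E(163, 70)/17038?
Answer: -4235365327/7037273292 ≈ -0.60185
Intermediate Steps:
t = -24314 (t = -24178 - 136 = -24314)
E(M, Z) = 1074/41 (E(M, Z) = 12 - 582/(-41) = 12 - 582*(-1)/41 = 12 - 6*(-97/41) = 12 + 582/41 = 1074/41)
t/40296 + E(163, 70)/17038 = -24314/40296 + (1074/41)/17038 = -24314*1/40296 + (1074/41)*(1/17038) = -12157/20148 + 537/349279 = -4235365327/7037273292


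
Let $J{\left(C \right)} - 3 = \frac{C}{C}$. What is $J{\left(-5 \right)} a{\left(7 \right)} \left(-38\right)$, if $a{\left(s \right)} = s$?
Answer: $-1064$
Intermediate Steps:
$J{\left(C \right)} = 4$ ($J{\left(C \right)} = 3 + \frac{C}{C} = 3 + 1 = 4$)
$J{\left(-5 \right)} a{\left(7 \right)} \left(-38\right) = 4 \cdot 7 \left(-38\right) = 28 \left(-38\right) = -1064$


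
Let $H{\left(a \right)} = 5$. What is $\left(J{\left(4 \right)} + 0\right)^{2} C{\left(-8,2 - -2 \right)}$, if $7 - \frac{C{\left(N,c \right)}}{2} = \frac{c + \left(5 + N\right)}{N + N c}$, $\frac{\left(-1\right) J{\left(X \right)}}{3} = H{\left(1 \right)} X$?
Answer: $50580$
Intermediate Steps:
$J{\left(X \right)} = - 15 X$ ($J{\left(X \right)} = - 3 \cdot 5 X = - 15 X$)
$C{\left(N,c \right)} = 14 - \frac{2 \left(5 + N + c\right)}{N + N c}$ ($C{\left(N,c \right)} = 14 - 2 \frac{c + \left(5 + N\right)}{N + N c} = 14 - 2 \frac{5 + N + c}{N + N c} = 14 - \frac{2 \left(5 + N + c\right)}{N + N c}$)
$\left(J{\left(4 \right)} + 0\right)^{2} C{\left(-8,2 - -2 \right)} = \left(\left(-15\right) 4 + 0\right)^{2} \frac{2 \left(-5 - \left(2 - -2\right) + 6 \left(-8\right) + 7 \left(-8\right) \left(2 - -2\right)\right)}{\left(-8\right) \left(1 + \left(2 - -2\right)\right)} = \left(-60 + 0\right)^{2} \cdot 2 \left(- \frac{1}{8}\right) \frac{1}{1 + \left(2 + 2\right)} \left(-5 - \left(2 + 2\right) - 48 + 7 \left(-8\right) \left(2 + 2\right)\right) = \left(-60\right)^{2} \cdot 2 \left(- \frac{1}{8}\right) \frac{1}{1 + 4} \left(-5 - 4 - 48 + 7 \left(-8\right) 4\right) = 3600 \cdot 2 \left(- \frac{1}{8}\right) \frac{1}{5} \left(-5 - 4 - 48 - 224\right) = 3600 \cdot 2 \left(- \frac{1}{8}\right) \frac{1}{5} \left(-281\right) = 3600 \cdot \frac{281}{20} = 50580$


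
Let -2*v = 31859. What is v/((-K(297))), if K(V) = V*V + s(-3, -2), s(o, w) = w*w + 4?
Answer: 31859/176434 ≈ 0.18057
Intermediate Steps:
v = -31859/2 (v = -½*31859 = -31859/2 ≈ -15930.)
s(o, w) = 4 + w² (s(o, w) = w² + 4 = 4 + w²)
K(V) = 8 + V² (K(V) = V*V + (4 + (-2)²) = V² + (4 + 4) = V² + 8 = 8 + V²)
v/((-K(297))) = -31859*(-1/(8 + 297²))/2 = -31859*(-1/(8 + 88209))/2 = -31859/(2*((-1*88217))) = -31859/2/(-88217) = -31859/2*(-1/88217) = 31859/176434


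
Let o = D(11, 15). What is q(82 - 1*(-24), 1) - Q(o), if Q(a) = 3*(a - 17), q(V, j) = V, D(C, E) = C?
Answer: 124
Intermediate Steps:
o = 11
Q(a) = -51 + 3*a (Q(a) = 3*(-17 + a) = -51 + 3*a)
q(82 - 1*(-24), 1) - Q(o) = (82 - 1*(-24)) - (-51 + 3*11) = (82 + 24) - (-51 + 33) = 106 - 1*(-18) = 106 + 18 = 124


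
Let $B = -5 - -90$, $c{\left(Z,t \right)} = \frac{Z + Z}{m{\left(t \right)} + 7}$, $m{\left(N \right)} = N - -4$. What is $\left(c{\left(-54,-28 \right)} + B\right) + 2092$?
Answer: $\frac{37117}{17} \approx 2183.4$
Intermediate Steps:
$m{\left(N \right)} = 4 + N$ ($m{\left(N \right)} = N + 4 = 4 + N$)
$c{\left(Z,t \right)} = \frac{2 Z}{11 + t}$ ($c{\left(Z,t \right)} = \frac{Z + Z}{\left(4 + t\right) + 7} = \frac{2 Z}{11 + t}$)
$B = 85$ ($B = -5 + 90 = 85$)
$\left(c{\left(-54,-28 \right)} + B\right) + 2092 = \left(2 \left(-54\right) \frac{1}{11 - 28} + 85\right) + 2092 = \left(2 \left(-54\right) \frac{1}{-17} + 85\right) + 2092 = \left(2 \left(-54\right) \left(- \frac{1}{17}\right) + 85\right) + 2092 = \left(\frac{108}{17} + 85\right) + 2092 = \frac{1553}{17} + 2092 = \frac{37117}{17}$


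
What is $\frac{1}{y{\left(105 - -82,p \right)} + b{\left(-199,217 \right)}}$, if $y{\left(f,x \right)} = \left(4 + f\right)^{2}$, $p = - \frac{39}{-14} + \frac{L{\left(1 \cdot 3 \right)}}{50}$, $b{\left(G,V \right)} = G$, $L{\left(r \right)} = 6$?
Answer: $\frac{1}{36282} \approx 2.7562 \cdot 10^{-5}$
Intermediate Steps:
$p = \frac{1017}{350}$ ($p = - \frac{39}{-14} + \frac{6}{50} = \left(-39\right) \left(- \frac{1}{14}\right) + 6 \cdot \frac{1}{50} = \frac{39}{14} + \frac{3}{25} = \frac{1017}{350} \approx 2.9057$)
$\frac{1}{y{\left(105 - -82,p \right)} + b{\left(-199,217 \right)}} = \frac{1}{\left(4 + \left(105 - -82\right)\right)^{2} - 199} = \frac{1}{\left(4 + \left(105 + 82\right)\right)^{2} - 199} = \frac{1}{\left(4 + 187\right)^{2} - 199} = \frac{1}{191^{2} - 199} = \frac{1}{36481 - 199} = \frac{1}{36282}$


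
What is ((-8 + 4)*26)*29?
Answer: -3016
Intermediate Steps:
((-8 + 4)*26)*29 = -4*26*29 = -104*29 = -3016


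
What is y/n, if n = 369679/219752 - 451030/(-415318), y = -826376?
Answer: -37710413137861568/126324543741 ≈ -2.9852e+5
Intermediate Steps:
n = 126324543741/45633480568 (n = 369679*(1/219752) - 451030*(-1/415318) = 369679/219752 + 225515/207659 = 126324543741/45633480568 ≈ 2.7682)
y/n = -826376/126324543741/45633480568 = -826376*45633480568/126324543741 = -37710413137861568/126324543741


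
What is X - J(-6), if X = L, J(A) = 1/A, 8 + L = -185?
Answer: -1157/6 ≈ -192.83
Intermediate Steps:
L = -193 (L = -8 - 185 = -193)
X = -193
X - J(-6) = -193 - 1/(-6) = -193 - 1*(-⅙) = -193 + ⅙ = -1157/6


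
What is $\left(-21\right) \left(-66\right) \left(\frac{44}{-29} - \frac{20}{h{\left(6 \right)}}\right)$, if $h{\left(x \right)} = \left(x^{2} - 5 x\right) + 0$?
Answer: $- \frac{194964}{29} \approx -6722.9$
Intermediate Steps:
$h{\left(x \right)} = x^{2} - 5 x$
$\left(-21\right) \left(-66\right) \left(\frac{44}{-29} - \frac{20}{h{\left(6 \right)}}\right) = \left(-21\right) \left(-66\right) \left(\frac{44}{-29} - \frac{20}{6 \left(-5 + 6\right)}\right) = 1386 \left(44 \left(- \frac{1}{29}\right) - \frac{20}{6 \cdot 1}\right) = 1386 \left(- \frac{44}{29} - \frac{20}{6}\right) = 1386 \left(- \frac{44}{29} - \frac{10}{3}\right) = 1386 \left(- \frac{422}{87}\right) = - \frac{194964}{29}$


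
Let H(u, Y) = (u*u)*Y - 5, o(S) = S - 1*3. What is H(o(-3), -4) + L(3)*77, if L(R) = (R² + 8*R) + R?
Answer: 2623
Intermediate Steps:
o(S) = -3 + S (o(S) = S - 3 = -3 + S)
H(u, Y) = -5 + Y*u² (H(u, Y) = u²*Y - 5 = Y*u² - 5 = -5 + Y*u²)
L(R) = R² + 9*R
H(o(-3), -4) + L(3)*77 = (-5 - 4*(-3 - 3)²) + (3*(9 + 3))*77 = (-5 - 4*(-6)²) + (3*12)*77 = (-5 - 4*36) + 36*77 = (-5 - 144) + 2772 = -149 + 2772 = 2623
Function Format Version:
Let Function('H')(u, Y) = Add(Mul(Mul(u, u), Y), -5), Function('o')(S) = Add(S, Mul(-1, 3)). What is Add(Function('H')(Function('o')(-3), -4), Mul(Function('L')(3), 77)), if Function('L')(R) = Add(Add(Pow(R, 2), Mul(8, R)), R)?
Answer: 2623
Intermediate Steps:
Function('o')(S) = Add(-3, S) (Function('o')(S) = Add(S, -3) = Add(-3, S))
Function('H')(u, Y) = Add(-5, Mul(Y, Pow(u, 2))) (Function('H')(u, Y) = Add(Mul(Pow(u, 2), Y), -5) = Add(Mul(Y, Pow(u, 2)), -5) = Add(-5, Mul(Y, Pow(u, 2))))
Function('L')(R) = Add(Pow(R, 2), Mul(9, R))
Add(Function('H')(Function('o')(-3), -4), Mul(Function('L')(3), 77)) = Add(Add(-5, Mul(-4, Pow(Add(-3, -3), 2))), Mul(Mul(3, Add(9, 3)), 77)) = Add(Add(-5, Mul(-4, Pow(-6, 2))), Mul(Mul(3, 12), 77)) = Add(Add(-5, Mul(-4, 36)), Mul(36, 77)) = Add(Add(-5, -144), 2772) = Add(-149, 2772) = 2623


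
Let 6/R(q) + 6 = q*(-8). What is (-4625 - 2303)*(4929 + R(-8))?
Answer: -990316032/29 ≈ -3.4149e+7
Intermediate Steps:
R(q) = 6/(-6 - 8*q) (R(q) = 6/(-6 + q*(-8)) = 6/(-6 - 8*q))
(-4625 - 2303)*(4929 + R(-8)) = (-4625 - 2303)*(4929 - 3/(3 + 4*(-8))) = -6928*(4929 - 3/(3 - 32)) = -6928*(4929 - 3/(-29)) = -6928*(4929 - 3*(-1/29)) = -6928*(4929 + 3/29) = -6928*142944/29 = -990316032/29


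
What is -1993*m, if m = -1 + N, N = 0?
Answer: 1993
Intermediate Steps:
m = -1 (m = -1 + 0 = -1)
-1993*m = -1993*(-1) = 1993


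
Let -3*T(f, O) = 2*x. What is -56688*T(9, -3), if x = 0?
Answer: 0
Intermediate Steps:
T(f, O) = 0 (T(f, O) = -2*0/3 = -⅓*0 = 0)
-56688*T(9, -3) = -56688*0 = 0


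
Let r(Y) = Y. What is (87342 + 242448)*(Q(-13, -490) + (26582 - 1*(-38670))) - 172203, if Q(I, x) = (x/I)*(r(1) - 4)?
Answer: 279265912101/13 ≈ 2.1482e+10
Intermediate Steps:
Q(I, x) = -3*x/I (Q(I, x) = (x/I)*(1 - 4) = (x/I)*(-3) = -3*x/I)
(87342 + 242448)*(Q(-13, -490) + (26582 - 1*(-38670))) - 172203 = (87342 + 242448)*(-3*(-490)/(-13) + (26582 - 1*(-38670))) - 172203 = 329790*(-3*(-490)*(-1/13) + (26582 + 38670)) - 172203 = 329790*(-1470/13 + 65252) - 172203 = 329790*(846806/13) - 172203 = 279268150740/13 - 172203 = 279265912101/13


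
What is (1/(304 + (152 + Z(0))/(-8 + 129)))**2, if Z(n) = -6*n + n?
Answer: 14641/1364268096 ≈ 1.0732e-5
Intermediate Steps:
Z(n) = -5*n
(1/(304 + (152 + Z(0))/(-8 + 129)))**2 = (1/(304 + (152 - 5*0)/(-8 + 129)))**2 = (1/(304 + (152 + 0)/121))**2 = (1/(304 + 152*(1/121)))**2 = (1/(304 + 152/121))**2 = (1/(36936/121))**2 = (121/36936)**2 = 14641/1364268096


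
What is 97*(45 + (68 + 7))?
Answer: 11640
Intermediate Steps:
97*(45 + (68 + 7)) = 97*(45 + 75) = 97*120 = 11640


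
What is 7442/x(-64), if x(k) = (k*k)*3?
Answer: 3721/6144 ≈ 0.60563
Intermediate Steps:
x(k) = 3*k**2 (x(k) = k**2*3 = 3*k**2)
7442/x(-64) = 7442/((3*(-64)**2)) = 7442/((3*4096)) = 7442/12288 = 7442*(1/12288) = 3721/6144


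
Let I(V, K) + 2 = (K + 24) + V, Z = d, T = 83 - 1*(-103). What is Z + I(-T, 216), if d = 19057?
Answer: 19109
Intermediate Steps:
T = 186 (T = 83 + 103 = 186)
Z = 19057
I(V, K) = 22 + K + V (I(V, K) = -2 + ((K + 24) + V) = -2 + ((24 + K) + V) = -2 + (24 + K + V) = 22 + K + V)
Z + I(-T, 216) = 19057 + (22 + 216 - 1*186) = 19057 + (22 + 216 - 186) = 19057 + 52 = 19109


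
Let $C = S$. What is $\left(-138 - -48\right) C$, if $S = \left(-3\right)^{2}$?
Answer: $-810$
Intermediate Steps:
$S = 9$
$C = 9$
$\left(-138 - -48\right) C = \left(-138 - -48\right) 9 = \left(-138 + 48\right) 9 = \left(-90\right) 9 = -810$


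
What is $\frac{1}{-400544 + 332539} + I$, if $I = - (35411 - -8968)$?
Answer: $- \frac{3017993896}{68005} \approx -44379.0$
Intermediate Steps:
$I = -44379$ ($I = - (35411 + 8968) = \left(-1\right) 44379 = -44379$)
$\frac{1}{-400544 + 332539} + I = \frac{1}{-400544 + 332539} - 44379 = \frac{1}{-68005} - 44379 = - \frac{1}{68005} - 44379 = - \frac{3017993896}{68005}$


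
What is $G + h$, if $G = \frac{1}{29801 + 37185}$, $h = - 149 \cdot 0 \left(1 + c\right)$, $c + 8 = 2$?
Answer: $\frac{1}{66986} \approx 1.4928 \cdot 10^{-5}$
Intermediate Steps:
$c = -6$ ($c = -8 + 2 = -6$)
$h = 0$ ($h = - 149 \cdot 0 \left(1 - 6\right) = - 149 \cdot 0 \left(-5\right) = \left(-149\right) 0 = 0$)
$G = \frac{1}{66986} \approx 1.4928 \cdot 10^{-5}$
$G + h = \frac{1}{66986} + 0 = \frac{1}{66986}$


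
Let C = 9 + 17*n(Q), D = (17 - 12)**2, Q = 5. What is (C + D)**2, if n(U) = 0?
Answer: 1156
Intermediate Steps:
D = 25 (D = 5**2 = 25)
C = 9 (C = 9 + 17*0 = 9 + 0 = 9)
(C + D)**2 = (9 + 25)**2 = 34**2 = 1156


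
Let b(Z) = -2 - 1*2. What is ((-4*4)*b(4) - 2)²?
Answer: 3844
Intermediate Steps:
b(Z) = -4 (b(Z) = -2 - 2 = -4)
((-4*4)*b(4) - 2)² = (-4*4*(-4) - 2)² = (-16*(-4) - 2)² = (64 - 2)² = 62² = 3844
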